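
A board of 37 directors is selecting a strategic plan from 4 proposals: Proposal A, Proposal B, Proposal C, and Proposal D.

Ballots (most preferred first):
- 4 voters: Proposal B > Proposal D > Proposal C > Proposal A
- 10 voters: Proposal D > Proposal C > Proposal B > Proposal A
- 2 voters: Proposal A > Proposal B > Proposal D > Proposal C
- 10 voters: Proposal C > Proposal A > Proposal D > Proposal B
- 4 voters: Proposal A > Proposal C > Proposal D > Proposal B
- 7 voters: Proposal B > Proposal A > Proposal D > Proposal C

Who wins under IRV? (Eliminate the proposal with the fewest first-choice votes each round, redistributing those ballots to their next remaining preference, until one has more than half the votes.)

Proposal C

Round 1: Proposal A 6, Proposal B 11, Proposal C 10, Proposal D 10. Proposal A eliminated.
Round 2: Proposal B 13, Proposal C 14, Proposal D 10. Proposal D eliminated.
Round 3: Proposal B 13, Proposal C 24. Proposal C has a majority (≥19).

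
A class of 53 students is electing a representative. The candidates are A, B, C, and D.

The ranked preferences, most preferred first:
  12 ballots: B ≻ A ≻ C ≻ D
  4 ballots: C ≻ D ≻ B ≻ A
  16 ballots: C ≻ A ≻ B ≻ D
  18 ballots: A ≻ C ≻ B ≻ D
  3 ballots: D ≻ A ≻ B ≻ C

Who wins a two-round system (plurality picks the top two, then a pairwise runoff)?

Round 1 first-place votes: A 18, B 12, C 20, D 3. C and A advance.
Runoff: C is ranked above A on 20 ballots, A above C on 33.

A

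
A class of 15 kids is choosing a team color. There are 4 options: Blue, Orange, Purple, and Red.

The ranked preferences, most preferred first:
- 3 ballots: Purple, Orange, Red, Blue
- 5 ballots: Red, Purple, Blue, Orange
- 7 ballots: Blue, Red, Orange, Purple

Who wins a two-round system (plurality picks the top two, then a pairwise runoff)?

Red

Round 1 first-place votes: Blue 7, Orange 0, Purple 3, Red 5. Blue and Red advance.
Runoff: Blue is ranked above Red on 7 ballots, Red above Blue on 8.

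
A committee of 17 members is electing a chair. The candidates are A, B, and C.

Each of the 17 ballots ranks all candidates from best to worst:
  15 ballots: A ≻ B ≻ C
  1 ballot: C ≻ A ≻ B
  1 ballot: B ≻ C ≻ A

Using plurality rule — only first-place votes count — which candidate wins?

First-place votes: A 15, B 1, C 1.

A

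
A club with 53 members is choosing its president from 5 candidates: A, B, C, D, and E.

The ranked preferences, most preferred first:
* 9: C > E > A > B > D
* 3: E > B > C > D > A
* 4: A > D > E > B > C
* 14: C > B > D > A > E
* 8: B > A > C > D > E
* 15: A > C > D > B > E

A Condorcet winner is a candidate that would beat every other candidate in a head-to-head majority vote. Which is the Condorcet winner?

A

A vs B: 28–25
A vs C: 27–26
A vs D: 36–17
A vs E: 41–12
A beats every other candidate.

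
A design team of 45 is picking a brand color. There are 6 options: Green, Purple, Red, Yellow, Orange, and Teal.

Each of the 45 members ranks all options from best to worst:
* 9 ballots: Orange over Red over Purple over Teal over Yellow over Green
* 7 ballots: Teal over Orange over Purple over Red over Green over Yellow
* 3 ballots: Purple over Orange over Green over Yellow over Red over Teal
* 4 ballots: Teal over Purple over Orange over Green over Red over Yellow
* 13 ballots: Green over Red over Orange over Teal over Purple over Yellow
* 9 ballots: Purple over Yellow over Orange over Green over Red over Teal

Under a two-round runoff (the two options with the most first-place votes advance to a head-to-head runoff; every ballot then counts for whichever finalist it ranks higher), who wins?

Purple

Round 1 first-place votes: Green 13, Purple 12, Red 0, Yellow 0, Orange 9, Teal 11. Green and Purple advance.
Runoff: Green is ranked above Purple on 13 ballots, Purple above Green on 32.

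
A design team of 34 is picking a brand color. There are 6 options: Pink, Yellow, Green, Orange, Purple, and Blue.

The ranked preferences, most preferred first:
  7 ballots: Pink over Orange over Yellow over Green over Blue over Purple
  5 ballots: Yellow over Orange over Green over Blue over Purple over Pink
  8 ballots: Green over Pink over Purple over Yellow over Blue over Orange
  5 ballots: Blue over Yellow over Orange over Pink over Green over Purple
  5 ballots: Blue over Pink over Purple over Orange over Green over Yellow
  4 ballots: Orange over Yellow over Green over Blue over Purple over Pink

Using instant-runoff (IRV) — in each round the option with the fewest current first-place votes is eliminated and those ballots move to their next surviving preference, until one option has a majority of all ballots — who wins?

Yellow

Round 1: Pink 7, Yellow 5, Green 8, Orange 4, Purple 0, Blue 10. Purple eliminated.
Round 2: Pink 7, Yellow 5, Green 8, Orange 4, Blue 10. Orange eliminated.
Round 3: Pink 7, Yellow 9, Green 8, Blue 10. Pink eliminated.
Round 4: Yellow 16, Green 8, Blue 10. Green eliminated.
Round 5: Yellow 24, Blue 10. Yellow has a majority (≥18).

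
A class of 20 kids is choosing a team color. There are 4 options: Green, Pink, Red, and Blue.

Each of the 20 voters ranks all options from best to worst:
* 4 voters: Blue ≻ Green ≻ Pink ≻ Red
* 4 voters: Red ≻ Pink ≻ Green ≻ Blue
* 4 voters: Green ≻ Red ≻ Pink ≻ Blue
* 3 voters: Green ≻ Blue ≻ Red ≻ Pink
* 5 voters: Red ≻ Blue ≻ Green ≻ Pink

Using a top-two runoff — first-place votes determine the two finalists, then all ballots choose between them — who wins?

Green

Round 1 first-place votes: Green 7, Pink 0, Red 9, Blue 4. Red and Green advance.
Runoff: Red is ranked above Green on 9 ballots, Green above Red on 11.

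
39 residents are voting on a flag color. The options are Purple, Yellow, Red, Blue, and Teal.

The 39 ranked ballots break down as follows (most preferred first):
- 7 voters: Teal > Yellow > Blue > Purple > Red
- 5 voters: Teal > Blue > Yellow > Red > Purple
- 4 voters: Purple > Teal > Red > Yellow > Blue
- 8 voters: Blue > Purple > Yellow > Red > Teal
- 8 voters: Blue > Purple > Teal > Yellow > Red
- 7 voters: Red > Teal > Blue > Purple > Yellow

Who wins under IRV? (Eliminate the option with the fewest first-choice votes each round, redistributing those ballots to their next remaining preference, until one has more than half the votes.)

Round 1: Purple 4, Yellow 0, Red 7, Blue 16, Teal 12. Yellow eliminated.
Round 2: Purple 4, Red 7, Blue 16, Teal 12. Purple eliminated.
Round 3: Red 7, Blue 16, Teal 16. Red eliminated.
Round 4: Blue 16, Teal 23. Teal has a majority (≥20).

Teal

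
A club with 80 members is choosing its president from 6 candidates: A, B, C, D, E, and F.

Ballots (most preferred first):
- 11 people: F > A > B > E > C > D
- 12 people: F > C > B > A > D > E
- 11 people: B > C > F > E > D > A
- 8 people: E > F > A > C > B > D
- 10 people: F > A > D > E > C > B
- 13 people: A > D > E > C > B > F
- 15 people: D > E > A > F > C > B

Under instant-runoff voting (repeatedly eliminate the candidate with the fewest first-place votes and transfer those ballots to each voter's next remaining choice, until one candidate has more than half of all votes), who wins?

Round 1: A 13, B 11, C 0, D 15, E 8, F 33. C eliminated.
Round 2: A 13, B 11, D 15, E 8, F 33. E eliminated.
Round 3: A 13, B 11, D 15, F 41. F has a majority (≥41).

F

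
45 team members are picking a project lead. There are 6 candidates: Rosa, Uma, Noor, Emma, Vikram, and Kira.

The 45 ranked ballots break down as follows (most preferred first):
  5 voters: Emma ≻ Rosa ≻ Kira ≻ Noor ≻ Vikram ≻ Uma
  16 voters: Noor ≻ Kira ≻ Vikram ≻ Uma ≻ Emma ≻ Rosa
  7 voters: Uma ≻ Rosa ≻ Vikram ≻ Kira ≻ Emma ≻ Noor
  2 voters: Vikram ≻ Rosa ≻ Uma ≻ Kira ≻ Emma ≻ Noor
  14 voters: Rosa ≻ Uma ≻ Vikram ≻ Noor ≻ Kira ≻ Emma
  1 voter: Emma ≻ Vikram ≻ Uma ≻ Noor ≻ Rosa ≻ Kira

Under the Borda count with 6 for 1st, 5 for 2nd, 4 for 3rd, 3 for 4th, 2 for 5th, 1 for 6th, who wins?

Rosa: 5×5 + 16×1 + 7×5 + 2×5 + 14×6 + 1×2 = 172
Uma: 5×1 + 16×3 + 7×6 + 2×4 + 14×5 + 1×4 = 177
Noor: 5×3 + 16×6 + 7×1 + 2×1 + 14×3 + 1×3 = 165
Emma: 5×6 + 16×2 + 7×2 + 2×2 + 14×1 + 1×6 = 100
Vikram: 5×2 + 16×4 + 7×4 + 2×6 + 14×4 + 1×5 = 175
Kira: 5×4 + 16×5 + 7×3 + 2×3 + 14×2 + 1×1 = 156

Uma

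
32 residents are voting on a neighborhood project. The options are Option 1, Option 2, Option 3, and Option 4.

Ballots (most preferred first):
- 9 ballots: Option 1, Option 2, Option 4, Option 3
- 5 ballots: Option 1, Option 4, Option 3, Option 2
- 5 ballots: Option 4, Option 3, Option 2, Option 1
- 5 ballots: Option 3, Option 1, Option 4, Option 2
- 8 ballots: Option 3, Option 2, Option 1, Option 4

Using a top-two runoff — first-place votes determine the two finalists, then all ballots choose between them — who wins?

Option 3

Round 1 first-place votes: Option 1 14, Option 2 0, Option 3 13, Option 4 5. Option 1 and Option 3 advance.
Runoff: Option 1 is ranked above Option 3 on 14 ballots, Option 3 above Option 1 on 18.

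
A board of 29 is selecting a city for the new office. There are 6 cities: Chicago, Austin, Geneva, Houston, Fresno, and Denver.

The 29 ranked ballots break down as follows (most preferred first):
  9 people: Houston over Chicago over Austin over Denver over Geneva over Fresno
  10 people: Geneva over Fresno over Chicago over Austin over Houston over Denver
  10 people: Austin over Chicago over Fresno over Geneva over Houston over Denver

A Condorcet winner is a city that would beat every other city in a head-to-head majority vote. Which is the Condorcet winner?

Chicago

Chicago vs Austin: 19–10
Chicago vs Geneva: 19–10
Chicago vs Houston: 20–9
Chicago vs Fresno: 19–10
Chicago vs Denver: 29–0
Chicago beats every other city.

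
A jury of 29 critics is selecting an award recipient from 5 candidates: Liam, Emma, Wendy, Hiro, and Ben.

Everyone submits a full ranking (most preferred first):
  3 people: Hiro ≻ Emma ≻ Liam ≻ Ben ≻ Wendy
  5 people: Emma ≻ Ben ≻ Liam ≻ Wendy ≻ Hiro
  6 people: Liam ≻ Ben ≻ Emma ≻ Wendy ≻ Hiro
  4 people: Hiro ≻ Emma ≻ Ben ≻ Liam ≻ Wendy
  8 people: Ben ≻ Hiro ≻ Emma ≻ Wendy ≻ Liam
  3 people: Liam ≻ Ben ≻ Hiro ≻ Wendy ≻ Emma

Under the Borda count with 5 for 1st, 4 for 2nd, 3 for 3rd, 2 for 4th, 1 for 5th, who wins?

Liam: 3×3 + 5×3 + 6×5 + 4×2 + 8×1 + 3×5 = 85
Emma: 3×4 + 5×5 + 6×3 + 4×4 + 8×3 + 3×1 = 98
Wendy: 3×1 + 5×2 + 6×2 + 4×1 + 8×2 + 3×2 = 51
Hiro: 3×5 + 5×1 + 6×1 + 4×5 + 8×4 + 3×3 = 87
Ben: 3×2 + 5×4 + 6×4 + 4×3 + 8×5 + 3×4 = 114

Ben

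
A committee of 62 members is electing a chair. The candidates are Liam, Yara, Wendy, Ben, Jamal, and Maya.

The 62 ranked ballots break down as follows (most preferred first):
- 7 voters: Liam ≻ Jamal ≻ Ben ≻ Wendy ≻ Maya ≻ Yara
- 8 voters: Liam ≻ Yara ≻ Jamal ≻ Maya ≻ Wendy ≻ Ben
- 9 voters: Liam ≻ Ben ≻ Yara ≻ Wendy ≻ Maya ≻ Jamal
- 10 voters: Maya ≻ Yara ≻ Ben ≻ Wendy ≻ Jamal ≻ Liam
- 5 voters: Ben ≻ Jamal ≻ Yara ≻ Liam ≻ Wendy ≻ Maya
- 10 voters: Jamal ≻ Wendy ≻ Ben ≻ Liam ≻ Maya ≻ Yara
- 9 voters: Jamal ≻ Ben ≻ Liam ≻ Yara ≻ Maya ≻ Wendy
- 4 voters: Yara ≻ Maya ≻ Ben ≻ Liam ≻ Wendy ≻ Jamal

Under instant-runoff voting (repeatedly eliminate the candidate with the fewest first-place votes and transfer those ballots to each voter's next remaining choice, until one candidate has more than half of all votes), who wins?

Round 1: Liam 24, Yara 4, Wendy 0, Ben 5, Jamal 19, Maya 10. Wendy eliminated.
Round 2: Liam 24, Yara 4, Ben 5, Jamal 19, Maya 10. Yara eliminated.
Round 3: Liam 24, Ben 5, Jamal 19, Maya 14. Ben eliminated.
Round 4: Liam 24, Jamal 24, Maya 14. Maya eliminated.
Round 5: Liam 28, Jamal 34. Jamal has a majority (≥32).

Jamal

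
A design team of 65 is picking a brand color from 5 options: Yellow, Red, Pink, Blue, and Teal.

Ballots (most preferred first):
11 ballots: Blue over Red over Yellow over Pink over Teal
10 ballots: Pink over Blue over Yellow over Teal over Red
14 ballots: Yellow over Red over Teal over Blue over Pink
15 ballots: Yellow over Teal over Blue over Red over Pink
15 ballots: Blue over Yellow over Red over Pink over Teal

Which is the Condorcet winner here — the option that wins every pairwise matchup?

Blue vs Yellow: 36–29
Blue vs Red: 51–14
Blue vs Pink: 55–10
Blue vs Teal: 36–29
Blue beats every other option.

Blue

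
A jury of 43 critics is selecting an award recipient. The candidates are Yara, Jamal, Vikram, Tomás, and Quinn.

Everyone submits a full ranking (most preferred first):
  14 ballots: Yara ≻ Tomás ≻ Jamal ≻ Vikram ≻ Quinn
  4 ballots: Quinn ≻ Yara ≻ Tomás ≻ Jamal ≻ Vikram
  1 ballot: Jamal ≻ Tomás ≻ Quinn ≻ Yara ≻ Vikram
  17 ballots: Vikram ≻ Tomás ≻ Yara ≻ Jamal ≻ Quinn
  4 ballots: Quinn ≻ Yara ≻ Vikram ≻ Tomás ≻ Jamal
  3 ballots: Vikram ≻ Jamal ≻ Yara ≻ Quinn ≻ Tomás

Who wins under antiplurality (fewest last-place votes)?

Yara

Last-place votes: Yara 0, Jamal 4, Vikram 5, Tomás 3, Quinn 31.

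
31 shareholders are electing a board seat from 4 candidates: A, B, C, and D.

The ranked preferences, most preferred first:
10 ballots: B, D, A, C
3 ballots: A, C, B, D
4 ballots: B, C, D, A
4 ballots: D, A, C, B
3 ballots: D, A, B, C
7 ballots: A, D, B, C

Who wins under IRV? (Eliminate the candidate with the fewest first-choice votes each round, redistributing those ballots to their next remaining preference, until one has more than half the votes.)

A

Round 1: A 10, B 14, C 0, D 7. C eliminated.
Round 2: A 10, B 14, D 7. D eliminated.
Round 3: A 17, B 14. A has a majority (≥16).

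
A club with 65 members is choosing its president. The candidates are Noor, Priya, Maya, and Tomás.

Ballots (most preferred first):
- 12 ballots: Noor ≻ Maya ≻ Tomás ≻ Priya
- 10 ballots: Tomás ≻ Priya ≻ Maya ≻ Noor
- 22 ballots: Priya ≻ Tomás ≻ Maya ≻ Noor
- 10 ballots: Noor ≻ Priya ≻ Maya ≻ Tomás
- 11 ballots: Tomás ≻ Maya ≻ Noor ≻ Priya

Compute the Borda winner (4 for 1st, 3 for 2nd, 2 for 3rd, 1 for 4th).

Tomás

Noor: 12×4 + 10×1 + 22×1 + 10×4 + 11×2 = 142
Priya: 12×1 + 10×3 + 22×4 + 10×3 + 11×1 = 171
Maya: 12×3 + 10×2 + 22×2 + 10×2 + 11×3 = 153
Tomás: 12×2 + 10×4 + 22×3 + 10×1 + 11×4 = 184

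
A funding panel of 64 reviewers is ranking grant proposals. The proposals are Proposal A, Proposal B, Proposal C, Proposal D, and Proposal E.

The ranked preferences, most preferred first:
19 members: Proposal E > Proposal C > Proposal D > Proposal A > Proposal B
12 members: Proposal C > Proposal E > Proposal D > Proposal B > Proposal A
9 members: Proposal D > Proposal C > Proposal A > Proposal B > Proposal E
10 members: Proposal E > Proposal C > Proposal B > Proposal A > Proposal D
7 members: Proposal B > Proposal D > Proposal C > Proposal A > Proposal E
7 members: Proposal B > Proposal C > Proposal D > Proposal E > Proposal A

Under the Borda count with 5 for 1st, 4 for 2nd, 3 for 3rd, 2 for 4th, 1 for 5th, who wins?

Proposal A: 19×2 + 12×1 + 9×3 + 10×2 + 7×2 + 7×1 = 118
Proposal B: 19×1 + 12×2 + 9×2 + 10×3 + 7×5 + 7×5 = 161
Proposal C: 19×4 + 12×5 + 9×4 + 10×4 + 7×3 + 7×4 = 261
Proposal D: 19×3 + 12×3 + 9×5 + 10×1 + 7×4 + 7×3 = 197
Proposal E: 19×5 + 12×4 + 9×1 + 10×5 + 7×1 + 7×2 = 223

Proposal C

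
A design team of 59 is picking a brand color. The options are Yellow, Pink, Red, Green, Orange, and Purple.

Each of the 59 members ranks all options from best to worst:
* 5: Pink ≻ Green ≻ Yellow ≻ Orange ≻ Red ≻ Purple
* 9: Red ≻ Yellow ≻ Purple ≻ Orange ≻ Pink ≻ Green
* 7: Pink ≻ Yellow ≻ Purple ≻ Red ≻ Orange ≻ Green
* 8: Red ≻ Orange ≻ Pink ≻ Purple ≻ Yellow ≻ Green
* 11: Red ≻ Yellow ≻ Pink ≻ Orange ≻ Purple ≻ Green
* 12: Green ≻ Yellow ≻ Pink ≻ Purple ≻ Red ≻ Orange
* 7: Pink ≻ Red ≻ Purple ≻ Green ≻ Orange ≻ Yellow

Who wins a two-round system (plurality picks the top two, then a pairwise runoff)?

Round 1 first-place votes: Yellow 0, Pink 19, Red 28, Green 12, Orange 0, Purple 0. Red and Pink advance.
Runoff: Red is ranked above Pink on 28 ballots, Pink above Red on 31.

Pink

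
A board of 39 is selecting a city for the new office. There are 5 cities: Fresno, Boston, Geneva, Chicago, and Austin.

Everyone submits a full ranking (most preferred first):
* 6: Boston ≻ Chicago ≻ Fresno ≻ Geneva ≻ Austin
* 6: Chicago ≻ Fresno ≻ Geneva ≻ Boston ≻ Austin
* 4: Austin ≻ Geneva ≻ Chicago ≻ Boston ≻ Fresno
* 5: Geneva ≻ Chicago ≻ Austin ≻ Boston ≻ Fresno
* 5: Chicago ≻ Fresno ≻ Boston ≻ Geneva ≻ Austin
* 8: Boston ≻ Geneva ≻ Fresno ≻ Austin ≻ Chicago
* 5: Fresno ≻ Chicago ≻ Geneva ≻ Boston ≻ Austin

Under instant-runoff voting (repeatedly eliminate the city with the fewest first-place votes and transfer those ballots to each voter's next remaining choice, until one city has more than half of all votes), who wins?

Round 1: Fresno 5, Boston 14, Geneva 5, Chicago 11, Austin 4. Austin eliminated.
Round 2: Fresno 5, Boston 14, Geneva 9, Chicago 11. Fresno eliminated.
Round 3: Boston 14, Geneva 9, Chicago 16. Geneva eliminated.
Round 4: Boston 14, Chicago 25. Chicago has a majority (≥20).

Chicago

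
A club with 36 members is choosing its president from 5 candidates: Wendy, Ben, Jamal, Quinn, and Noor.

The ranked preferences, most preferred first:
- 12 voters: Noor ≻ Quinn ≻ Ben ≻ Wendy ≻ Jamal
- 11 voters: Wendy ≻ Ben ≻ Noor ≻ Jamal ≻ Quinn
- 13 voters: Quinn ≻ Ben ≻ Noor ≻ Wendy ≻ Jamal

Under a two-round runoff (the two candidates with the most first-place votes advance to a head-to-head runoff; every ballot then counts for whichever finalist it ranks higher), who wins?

Round 1 first-place votes: Wendy 11, Ben 0, Jamal 0, Quinn 13, Noor 12. Quinn and Noor advance.
Runoff: Quinn is ranked above Noor on 13 ballots, Noor above Quinn on 23.

Noor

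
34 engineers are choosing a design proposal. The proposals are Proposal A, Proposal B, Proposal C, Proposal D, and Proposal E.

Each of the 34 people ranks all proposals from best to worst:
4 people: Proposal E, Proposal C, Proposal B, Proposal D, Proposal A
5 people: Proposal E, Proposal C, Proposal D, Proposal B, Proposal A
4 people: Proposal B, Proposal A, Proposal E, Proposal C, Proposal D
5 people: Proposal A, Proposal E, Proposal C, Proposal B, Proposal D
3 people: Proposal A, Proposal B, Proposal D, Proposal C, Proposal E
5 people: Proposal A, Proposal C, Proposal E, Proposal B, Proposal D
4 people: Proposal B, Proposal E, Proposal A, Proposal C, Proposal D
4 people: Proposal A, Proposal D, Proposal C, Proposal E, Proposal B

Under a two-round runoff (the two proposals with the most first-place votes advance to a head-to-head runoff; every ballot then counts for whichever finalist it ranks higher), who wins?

Round 1 first-place votes: Proposal A 17, Proposal B 8, Proposal C 0, Proposal D 0, Proposal E 9. Proposal A and Proposal E advance.
Runoff: Proposal A is ranked above Proposal E on 21 ballots, Proposal E above Proposal A on 13.

Proposal A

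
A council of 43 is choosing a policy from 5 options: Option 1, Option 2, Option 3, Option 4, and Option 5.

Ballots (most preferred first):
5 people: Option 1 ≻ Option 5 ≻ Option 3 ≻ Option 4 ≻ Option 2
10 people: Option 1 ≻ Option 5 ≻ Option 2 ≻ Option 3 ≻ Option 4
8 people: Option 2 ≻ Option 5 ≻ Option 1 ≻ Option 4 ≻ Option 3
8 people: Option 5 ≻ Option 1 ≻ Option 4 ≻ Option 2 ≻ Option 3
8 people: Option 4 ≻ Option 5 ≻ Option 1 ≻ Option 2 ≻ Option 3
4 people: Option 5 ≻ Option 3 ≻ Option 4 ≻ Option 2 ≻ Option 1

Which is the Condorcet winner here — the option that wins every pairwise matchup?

Option 5 vs Option 1: 28–15
Option 5 vs Option 2: 35–8
Option 5 vs Option 3: 43–0
Option 5 vs Option 4: 35–8
Option 5 beats every other option.

Option 5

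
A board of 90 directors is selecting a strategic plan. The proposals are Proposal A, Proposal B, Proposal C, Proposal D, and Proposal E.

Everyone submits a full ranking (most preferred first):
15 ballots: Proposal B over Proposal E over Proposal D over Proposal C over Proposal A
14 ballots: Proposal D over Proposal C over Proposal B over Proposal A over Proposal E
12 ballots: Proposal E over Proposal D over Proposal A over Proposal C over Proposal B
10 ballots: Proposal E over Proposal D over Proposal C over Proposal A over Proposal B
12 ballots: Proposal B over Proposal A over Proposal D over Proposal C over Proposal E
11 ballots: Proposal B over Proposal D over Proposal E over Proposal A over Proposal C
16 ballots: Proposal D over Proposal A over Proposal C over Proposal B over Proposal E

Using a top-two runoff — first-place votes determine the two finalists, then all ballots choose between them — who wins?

Proposal D

Round 1 first-place votes: Proposal A 0, Proposal B 38, Proposal C 0, Proposal D 30, Proposal E 22. Proposal B and Proposal D advance.
Runoff: Proposal B is ranked above Proposal D on 38 ballots, Proposal D above Proposal B on 52.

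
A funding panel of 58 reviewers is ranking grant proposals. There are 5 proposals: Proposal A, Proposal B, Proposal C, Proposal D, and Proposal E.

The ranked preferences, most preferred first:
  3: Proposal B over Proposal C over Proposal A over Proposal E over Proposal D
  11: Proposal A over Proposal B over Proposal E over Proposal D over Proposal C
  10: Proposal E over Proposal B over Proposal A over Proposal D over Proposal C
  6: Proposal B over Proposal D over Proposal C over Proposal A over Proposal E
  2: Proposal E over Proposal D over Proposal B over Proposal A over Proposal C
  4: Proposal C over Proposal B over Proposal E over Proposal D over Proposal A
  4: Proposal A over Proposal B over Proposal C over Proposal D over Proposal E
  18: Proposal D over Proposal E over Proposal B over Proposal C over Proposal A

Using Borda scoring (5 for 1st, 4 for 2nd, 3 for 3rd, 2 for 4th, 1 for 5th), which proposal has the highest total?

Proposal B

Proposal A: 3×3 + 11×5 + 10×3 + 6×2 + 2×2 + 4×1 + 4×5 + 18×1 = 152
Proposal B: 3×5 + 11×4 + 10×4 + 6×5 + 2×3 + 4×4 + 4×4 + 18×3 = 221
Proposal C: 3×4 + 11×1 + 10×1 + 6×3 + 2×1 + 4×5 + 4×3 + 18×2 = 121
Proposal D: 3×1 + 11×2 + 10×2 + 6×4 + 2×4 + 4×2 + 4×2 + 18×5 = 183
Proposal E: 3×2 + 11×3 + 10×5 + 6×1 + 2×5 + 4×3 + 4×1 + 18×4 = 193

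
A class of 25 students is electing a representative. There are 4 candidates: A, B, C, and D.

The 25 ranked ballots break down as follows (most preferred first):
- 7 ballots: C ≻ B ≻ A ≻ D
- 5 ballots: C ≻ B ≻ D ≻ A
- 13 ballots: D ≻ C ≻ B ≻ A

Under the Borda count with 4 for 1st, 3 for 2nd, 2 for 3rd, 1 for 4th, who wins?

A: 7×2 + 5×1 + 13×1 = 32
B: 7×3 + 5×3 + 13×2 = 62
C: 7×4 + 5×4 + 13×3 = 87
D: 7×1 + 5×2 + 13×4 = 69

C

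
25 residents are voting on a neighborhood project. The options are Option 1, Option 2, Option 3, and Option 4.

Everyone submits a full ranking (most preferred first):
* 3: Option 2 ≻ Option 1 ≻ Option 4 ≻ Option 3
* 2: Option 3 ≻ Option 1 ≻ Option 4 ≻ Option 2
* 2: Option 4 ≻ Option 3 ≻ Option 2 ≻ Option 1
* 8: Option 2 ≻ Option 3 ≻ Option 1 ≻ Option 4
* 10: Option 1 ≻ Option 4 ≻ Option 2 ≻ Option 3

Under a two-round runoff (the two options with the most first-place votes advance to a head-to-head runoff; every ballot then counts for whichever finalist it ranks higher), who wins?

Option 2

Round 1 first-place votes: Option 1 10, Option 2 11, Option 3 2, Option 4 2. Option 2 and Option 1 advance.
Runoff: Option 2 is ranked above Option 1 on 13 ballots, Option 1 above Option 2 on 12.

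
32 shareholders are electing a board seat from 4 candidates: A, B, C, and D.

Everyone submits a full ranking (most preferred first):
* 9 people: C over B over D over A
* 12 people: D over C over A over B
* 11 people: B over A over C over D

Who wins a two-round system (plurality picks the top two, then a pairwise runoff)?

Round 1 first-place votes: A 0, B 11, C 9, D 12. D and B advance.
Runoff: D is ranked above B on 12 ballots, B above D on 20.

B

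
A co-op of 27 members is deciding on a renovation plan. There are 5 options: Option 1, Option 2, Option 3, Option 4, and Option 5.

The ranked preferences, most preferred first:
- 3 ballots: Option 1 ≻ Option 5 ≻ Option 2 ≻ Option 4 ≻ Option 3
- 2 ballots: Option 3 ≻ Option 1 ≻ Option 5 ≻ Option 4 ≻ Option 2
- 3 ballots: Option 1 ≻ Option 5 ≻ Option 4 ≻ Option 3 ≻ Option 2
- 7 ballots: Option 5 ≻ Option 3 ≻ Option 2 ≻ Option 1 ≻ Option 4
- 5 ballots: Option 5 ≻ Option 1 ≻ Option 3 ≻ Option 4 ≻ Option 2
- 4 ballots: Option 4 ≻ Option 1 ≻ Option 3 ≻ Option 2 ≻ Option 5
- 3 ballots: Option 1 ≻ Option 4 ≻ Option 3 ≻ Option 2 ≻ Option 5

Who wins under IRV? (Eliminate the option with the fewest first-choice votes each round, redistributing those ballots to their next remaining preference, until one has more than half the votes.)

Round 1: Option 1 9, Option 2 0, Option 3 2, Option 4 4, Option 5 12. Option 2 eliminated.
Round 2: Option 1 9, Option 3 2, Option 4 4, Option 5 12. Option 3 eliminated.
Round 3: Option 1 11, Option 4 4, Option 5 12. Option 4 eliminated.
Round 4: Option 1 15, Option 5 12. Option 1 has a majority (≥14).

Option 1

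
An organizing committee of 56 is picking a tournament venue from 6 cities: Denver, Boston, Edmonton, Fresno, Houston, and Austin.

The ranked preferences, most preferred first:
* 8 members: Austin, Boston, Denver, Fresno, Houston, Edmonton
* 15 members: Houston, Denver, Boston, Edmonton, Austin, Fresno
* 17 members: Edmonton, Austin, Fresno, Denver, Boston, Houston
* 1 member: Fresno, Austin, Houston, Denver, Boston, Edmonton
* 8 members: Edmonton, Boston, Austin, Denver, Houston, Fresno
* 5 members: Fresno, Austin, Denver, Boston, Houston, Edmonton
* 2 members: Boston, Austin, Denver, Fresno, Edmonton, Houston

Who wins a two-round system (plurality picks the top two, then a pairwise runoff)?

Round 1 first-place votes: Denver 0, Boston 2, Edmonton 25, Fresno 6, Houston 15, Austin 8. Edmonton and Houston advance.
Runoff: Edmonton is ranked above Houston on 27 ballots, Houston above Edmonton on 29.

Houston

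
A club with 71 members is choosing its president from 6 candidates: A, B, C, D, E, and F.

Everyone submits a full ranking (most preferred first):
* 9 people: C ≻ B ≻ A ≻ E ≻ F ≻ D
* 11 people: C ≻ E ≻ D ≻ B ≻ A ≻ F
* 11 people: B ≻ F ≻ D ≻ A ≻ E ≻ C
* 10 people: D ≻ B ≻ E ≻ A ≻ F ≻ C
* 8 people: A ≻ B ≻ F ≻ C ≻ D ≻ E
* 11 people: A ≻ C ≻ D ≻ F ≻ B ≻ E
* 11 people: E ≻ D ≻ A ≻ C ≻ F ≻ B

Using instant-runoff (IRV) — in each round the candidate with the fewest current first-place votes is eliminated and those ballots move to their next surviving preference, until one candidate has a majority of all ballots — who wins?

Round 1: A 19, B 11, C 20, D 10, E 11, F 0. F eliminated.
Round 2: A 19, B 11, C 20, D 10, E 11. D eliminated.
Round 3: A 19, B 21, C 20, E 11. E eliminated.
Round 4: A 30, B 21, C 20. C eliminated.
Round 5: A 30, B 41. B has a majority (≥36).

B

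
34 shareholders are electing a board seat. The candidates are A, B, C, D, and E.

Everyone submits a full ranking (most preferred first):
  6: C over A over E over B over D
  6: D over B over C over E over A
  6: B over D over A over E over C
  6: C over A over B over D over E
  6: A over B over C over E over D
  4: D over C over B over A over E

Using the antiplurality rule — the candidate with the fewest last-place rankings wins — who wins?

B

Last-place votes: A 6, B 0, C 6, D 12, E 10.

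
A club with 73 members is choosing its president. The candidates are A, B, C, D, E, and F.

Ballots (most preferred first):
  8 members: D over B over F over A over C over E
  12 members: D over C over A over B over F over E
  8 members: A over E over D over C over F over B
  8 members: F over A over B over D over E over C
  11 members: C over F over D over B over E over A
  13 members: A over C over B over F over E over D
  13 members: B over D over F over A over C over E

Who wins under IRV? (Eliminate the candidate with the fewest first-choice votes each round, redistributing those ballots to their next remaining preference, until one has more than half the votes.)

D

Round 1: A 21, B 13, C 11, D 20, E 0, F 8. E eliminated.
Round 2: A 21, B 13, C 11, D 20, F 8. F eliminated.
Round 3: A 29, B 13, C 11, D 20. C eliminated.
Round 4: A 29, B 13, D 31. B eliminated.
Round 5: A 29, D 44. D has a majority (≥37).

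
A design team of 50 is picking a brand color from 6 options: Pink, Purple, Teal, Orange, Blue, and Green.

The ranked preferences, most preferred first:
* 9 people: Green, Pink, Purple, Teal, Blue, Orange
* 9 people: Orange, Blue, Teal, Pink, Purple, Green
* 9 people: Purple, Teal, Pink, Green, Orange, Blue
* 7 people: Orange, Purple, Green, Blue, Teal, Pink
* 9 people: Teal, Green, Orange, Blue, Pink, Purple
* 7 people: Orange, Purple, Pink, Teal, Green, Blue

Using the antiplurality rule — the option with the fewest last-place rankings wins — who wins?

Teal

Last-place votes: Pink 7, Purple 9, Teal 0, Orange 9, Blue 16, Green 9.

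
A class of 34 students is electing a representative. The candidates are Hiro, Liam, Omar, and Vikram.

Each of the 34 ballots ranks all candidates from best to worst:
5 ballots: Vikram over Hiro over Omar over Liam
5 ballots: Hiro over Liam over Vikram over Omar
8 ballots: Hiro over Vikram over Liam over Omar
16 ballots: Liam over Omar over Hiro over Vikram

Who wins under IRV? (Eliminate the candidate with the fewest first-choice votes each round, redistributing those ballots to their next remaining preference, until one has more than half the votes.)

Hiro

Round 1: Hiro 13, Liam 16, Omar 0, Vikram 5. Omar eliminated.
Round 2: Hiro 13, Liam 16, Vikram 5. Vikram eliminated.
Round 3: Hiro 18, Liam 16. Hiro has a majority (≥18).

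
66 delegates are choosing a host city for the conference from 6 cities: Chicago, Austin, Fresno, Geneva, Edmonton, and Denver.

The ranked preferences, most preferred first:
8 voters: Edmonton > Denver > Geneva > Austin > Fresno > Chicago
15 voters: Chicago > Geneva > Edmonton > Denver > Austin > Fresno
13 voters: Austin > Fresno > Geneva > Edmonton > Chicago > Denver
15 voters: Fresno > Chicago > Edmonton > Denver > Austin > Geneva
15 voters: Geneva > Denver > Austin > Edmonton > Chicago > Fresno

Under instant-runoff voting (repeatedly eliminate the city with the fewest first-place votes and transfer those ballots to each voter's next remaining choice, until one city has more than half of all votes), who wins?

Round 1: Chicago 15, Austin 13, Fresno 15, Geneva 15, Edmonton 8, Denver 0. Denver eliminated.
Round 2: Chicago 15, Austin 13, Fresno 15, Geneva 15, Edmonton 8. Edmonton eliminated.
Round 3: Chicago 15, Austin 13, Fresno 15, Geneva 23. Austin eliminated.
Round 4: Chicago 15, Fresno 28, Geneva 23. Chicago eliminated.
Round 5: Fresno 28, Geneva 38. Geneva has a majority (≥34).

Geneva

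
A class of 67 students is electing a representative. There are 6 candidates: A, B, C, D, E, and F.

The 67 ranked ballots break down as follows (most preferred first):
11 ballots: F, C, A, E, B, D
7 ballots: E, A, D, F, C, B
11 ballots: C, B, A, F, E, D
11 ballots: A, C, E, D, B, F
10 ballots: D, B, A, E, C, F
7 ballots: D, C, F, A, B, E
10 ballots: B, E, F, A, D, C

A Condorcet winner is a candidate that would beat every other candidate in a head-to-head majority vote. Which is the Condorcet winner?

A vs B: 36–31
A vs C: 38–29
A vs D: 50–17
A vs E: 50–17
A vs F: 39–28
A beats every other candidate.

A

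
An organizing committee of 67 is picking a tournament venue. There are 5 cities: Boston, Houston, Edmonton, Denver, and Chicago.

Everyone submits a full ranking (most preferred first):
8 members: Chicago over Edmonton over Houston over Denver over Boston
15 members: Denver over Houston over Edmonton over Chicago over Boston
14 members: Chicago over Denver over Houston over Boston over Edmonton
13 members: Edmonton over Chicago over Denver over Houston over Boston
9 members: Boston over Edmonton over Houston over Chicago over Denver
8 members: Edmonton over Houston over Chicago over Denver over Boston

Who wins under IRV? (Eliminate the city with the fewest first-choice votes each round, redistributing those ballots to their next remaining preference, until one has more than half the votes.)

Edmonton

Round 1: Boston 9, Houston 0, Edmonton 21, Denver 15, Chicago 22. Houston eliminated.
Round 2: Boston 9, Edmonton 21, Denver 15, Chicago 22. Boston eliminated.
Round 3: Edmonton 30, Denver 15, Chicago 22. Denver eliminated.
Round 4: Edmonton 45, Chicago 22. Edmonton has a majority (≥34).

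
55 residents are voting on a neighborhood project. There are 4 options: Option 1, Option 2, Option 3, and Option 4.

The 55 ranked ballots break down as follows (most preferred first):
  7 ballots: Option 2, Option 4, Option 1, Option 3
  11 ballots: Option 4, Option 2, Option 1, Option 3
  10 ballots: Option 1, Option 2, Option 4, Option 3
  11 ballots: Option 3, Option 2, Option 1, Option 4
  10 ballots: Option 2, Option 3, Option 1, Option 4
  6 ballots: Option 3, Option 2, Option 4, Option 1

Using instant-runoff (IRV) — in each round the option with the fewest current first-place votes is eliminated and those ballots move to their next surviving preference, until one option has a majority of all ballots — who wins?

Option 2

Round 1: Option 1 10, Option 2 17, Option 3 17, Option 4 11. Option 1 eliminated.
Round 2: Option 2 27, Option 3 17, Option 4 11. Option 4 eliminated.
Round 3: Option 2 38, Option 3 17. Option 2 has a majority (≥28).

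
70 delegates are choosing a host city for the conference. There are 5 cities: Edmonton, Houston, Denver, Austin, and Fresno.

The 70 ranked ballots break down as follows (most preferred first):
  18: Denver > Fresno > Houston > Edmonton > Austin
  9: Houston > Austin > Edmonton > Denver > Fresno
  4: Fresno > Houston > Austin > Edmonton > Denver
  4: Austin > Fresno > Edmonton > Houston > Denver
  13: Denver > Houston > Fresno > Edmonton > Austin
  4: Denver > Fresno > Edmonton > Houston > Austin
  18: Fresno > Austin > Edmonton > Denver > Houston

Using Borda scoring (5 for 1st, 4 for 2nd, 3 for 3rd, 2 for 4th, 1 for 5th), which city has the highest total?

Fresno

Edmonton: 18×2 + 9×3 + 4×2 + 4×3 + 13×2 + 4×3 + 18×3 = 175
Houston: 18×3 + 9×5 + 4×4 + 4×2 + 13×4 + 4×2 + 18×1 = 201
Denver: 18×5 + 9×2 + 4×1 + 4×1 + 13×5 + 4×5 + 18×2 = 237
Austin: 18×1 + 9×4 + 4×3 + 4×5 + 13×1 + 4×1 + 18×4 = 175
Fresno: 18×4 + 9×1 + 4×5 + 4×4 + 13×3 + 4×4 + 18×5 = 262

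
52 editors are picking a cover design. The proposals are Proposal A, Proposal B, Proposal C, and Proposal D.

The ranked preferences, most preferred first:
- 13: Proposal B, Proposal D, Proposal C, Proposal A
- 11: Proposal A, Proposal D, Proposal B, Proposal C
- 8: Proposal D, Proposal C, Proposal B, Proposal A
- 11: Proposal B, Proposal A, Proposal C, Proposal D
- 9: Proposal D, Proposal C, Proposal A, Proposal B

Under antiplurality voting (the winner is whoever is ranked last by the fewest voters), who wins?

Last-place votes: Proposal A 21, Proposal B 9, Proposal C 11, Proposal D 11.

Proposal B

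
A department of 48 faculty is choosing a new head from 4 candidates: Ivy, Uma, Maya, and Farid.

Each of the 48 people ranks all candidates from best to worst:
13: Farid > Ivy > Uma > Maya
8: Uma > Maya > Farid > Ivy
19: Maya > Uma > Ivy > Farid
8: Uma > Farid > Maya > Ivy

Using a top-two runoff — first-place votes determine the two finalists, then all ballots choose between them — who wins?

Round 1 first-place votes: Ivy 0, Uma 16, Maya 19, Farid 13. Maya and Uma advance.
Runoff: Maya is ranked above Uma on 19 ballots, Uma above Maya on 29.

Uma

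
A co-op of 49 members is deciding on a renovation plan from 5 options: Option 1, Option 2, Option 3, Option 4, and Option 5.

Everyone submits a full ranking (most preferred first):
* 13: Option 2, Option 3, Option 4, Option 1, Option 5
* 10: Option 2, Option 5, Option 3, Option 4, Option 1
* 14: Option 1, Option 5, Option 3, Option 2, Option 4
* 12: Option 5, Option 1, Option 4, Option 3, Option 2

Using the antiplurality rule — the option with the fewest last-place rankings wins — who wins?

Last-place votes: Option 1 10, Option 2 12, Option 3 0, Option 4 14, Option 5 13.

Option 3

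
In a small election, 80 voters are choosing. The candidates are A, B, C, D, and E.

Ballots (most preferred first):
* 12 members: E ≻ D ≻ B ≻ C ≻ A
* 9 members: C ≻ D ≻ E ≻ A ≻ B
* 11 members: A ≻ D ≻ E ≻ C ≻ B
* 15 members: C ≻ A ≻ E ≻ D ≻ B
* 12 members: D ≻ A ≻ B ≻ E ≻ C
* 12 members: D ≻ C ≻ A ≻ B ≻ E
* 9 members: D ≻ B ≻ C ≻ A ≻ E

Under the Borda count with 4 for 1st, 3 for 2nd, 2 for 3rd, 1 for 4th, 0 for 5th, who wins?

A: 12×0 + 9×1 + 11×4 + 15×3 + 12×3 + 12×2 + 9×1 = 167
B: 12×2 + 9×0 + 11×0 + 15×0 + 12×2 + 12×1 + 9×3 = 87
C: 12×1 + 9×4 + 11×1 + 15×4 + 12×0 + 12×3 + 9×2 = 173
D: 12×3 + 9×3 + 11×3 + 15×1 + 12×4 + 12×4 + 9×4 = 243
E: 12×4 + 9×2 + 11×2 + 15×2 + 12×1 + 12×0 + 9×0 = 130

D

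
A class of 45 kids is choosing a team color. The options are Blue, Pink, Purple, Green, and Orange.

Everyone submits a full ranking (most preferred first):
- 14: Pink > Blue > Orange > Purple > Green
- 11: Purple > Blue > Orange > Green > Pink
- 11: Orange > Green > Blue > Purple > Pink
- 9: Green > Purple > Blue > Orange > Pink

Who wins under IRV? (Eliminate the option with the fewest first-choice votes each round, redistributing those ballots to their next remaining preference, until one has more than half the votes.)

Purple

Round 1: Blue 0, Pink 14, Purple 11, Green 9, Orange 11. Blue eliminated.
Round 2: Pink 14, Purple 11, Green 9, Orange 11. Green eliminated.
Round 3: Pink 14, Purple 20, Orange 11. Orange eliminated.
Round 4: Pink 14, Purple 31. Purple has a majority (≥23).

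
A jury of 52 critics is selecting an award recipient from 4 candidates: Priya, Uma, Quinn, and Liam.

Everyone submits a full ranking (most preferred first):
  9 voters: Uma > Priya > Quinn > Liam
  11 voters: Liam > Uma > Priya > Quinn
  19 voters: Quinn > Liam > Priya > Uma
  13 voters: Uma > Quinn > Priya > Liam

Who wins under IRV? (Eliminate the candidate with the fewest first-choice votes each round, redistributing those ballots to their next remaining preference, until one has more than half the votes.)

Round 1: Priya 0, Uma 22, Quinn 19, Liam 11. Priya eliminated.
Round 2: Uma 22, Quinn 19, Liam 11. Liam eliminated.
Round 3: Uma 33, Quinn 19. Uma has a majority (≥27).

Uma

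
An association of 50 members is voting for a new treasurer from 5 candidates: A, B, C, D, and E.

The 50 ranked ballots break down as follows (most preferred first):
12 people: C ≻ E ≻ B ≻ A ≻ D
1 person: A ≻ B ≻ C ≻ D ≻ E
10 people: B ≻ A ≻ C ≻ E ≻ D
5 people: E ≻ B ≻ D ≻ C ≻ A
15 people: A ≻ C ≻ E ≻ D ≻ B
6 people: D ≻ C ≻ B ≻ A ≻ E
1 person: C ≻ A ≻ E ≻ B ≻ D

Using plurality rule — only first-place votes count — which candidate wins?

A

First-place votes: A 16, B 10, C 13, D 6, E 5.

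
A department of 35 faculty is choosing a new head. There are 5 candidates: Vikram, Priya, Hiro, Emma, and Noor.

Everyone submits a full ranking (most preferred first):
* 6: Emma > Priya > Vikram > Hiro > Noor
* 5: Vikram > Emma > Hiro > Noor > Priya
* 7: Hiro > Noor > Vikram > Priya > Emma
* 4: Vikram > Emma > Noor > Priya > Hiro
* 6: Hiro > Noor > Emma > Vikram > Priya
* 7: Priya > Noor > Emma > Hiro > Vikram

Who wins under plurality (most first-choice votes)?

First-place votes: Vikram 9, Priya 7, Hiro 13, Emma 6, Noor 0.

Hiro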